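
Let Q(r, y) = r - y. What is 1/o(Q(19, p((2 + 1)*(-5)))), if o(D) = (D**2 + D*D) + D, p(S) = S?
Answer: 1/2346 ≈ 0.00042626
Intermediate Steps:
o(D) = D + 2*D**2 (o(D) = (D**2 + D**2) + D = 2*D**2 + D = D + 2*D**2)
1/o(Q(19, p((2 + 1)*(-5)))) = 1/((19 - (2 + 1)*(-5))*(1 + 2*(19 - (2 + 1)*(-5)))) = 1/((19 - 3*(-5))*(1 + 2*(19 - 3*(-5)))) = 1/((19 - 1*(-15))*(1 + 2*(19 - 1*(-15)))) = 1/((19 + 15)*(1 + 2*(19 + 15))) = 1/(34*(1 + 2*34)) = 1/(34*(1 + 68)) = 1/(34*69) = 1/2346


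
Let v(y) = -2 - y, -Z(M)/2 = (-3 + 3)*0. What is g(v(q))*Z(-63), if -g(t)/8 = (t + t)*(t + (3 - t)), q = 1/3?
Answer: 0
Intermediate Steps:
Z(M) = 0 (Z(M) = -2*(-3 + 3)*0 = -0*0 = -2*0 = 0)
q = ⅓ ≈ 0.33333
g(t) = -48*t (g(t) = -8*(t + t)*(t + (3 - t)) = -8*2*t*3 = -48*t)
g(v(q))*Z(-63) = -48*(-2 - 1*⅓)*0 = -48*(-2 - ⅓)*0 = -48*(-7/3)*0 = 112*0 = 0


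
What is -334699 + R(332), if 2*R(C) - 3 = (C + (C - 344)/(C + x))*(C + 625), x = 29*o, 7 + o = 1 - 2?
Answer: -4397323/25 ≈ -1.7589e+5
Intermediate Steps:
o = -8 (o = -7 + (1 - 2) = -7 - 1 = -8)
x = -232 (x = 29*(-8) = -232)
R(C) = 3/2 + (625 + C)*(C + (-344 + C)/(-232 + C))/2 (R(C) = 3/2 + ((C + (C - 344)/(C - 232))*(C + 625))/2 = 3/2 + ((C + (-344 + C)/(-232 + C))*(625 + C))/2 = 3/2 + ((625 + C)*(C + (-344 + C)/(-232 + C)))/2 = 3/2 + (625 + C)*(C + (-344 + C)/(-232 + C))/2)
-334699 + R(332) = -334699 + (-215696 + 332³ - 144716*332 + 394*332²)/(2*(-232 + 332)) = -334699 + (½)*(-215696 + 36594368 - 48045712 + 394*110224)/100 = -334699 + (½)*(1/100)*(-215696 + 36594368 - 48045712 + 43428256) = -334699 + (½)*(1/100)*31761216 = -334699 + 3970152/25 = -4397323/25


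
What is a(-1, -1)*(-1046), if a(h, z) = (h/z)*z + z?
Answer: 2092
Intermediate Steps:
a(h, z) = h + z (a(h, z) = (h/z)*z + z = h + z)
a(-1, -1)*(-1046) = (-1 - 1)*(-1046) = -2*(-1046) = 2092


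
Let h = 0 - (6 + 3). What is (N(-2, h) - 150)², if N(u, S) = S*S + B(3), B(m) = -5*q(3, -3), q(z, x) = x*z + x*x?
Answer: 4761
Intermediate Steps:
q(z, x) = x² + x*z (q(z, x) = x*z + x² = x² + x*z)
B(m) = 0 (B(m) = -(-15)*(-3 + 3) = -(-15)*0 = -5*0 = 0)
h = -9 (h = 0 - 1*9 = 0 - 9 = -9)
N(u, S) = S² (N(u, S) = S*S + 0 = S² + 0 = S²)
(N(-2, h) - 150)² = ((-9)² - 150)² = (81 - 150)² = (-69)² = 4761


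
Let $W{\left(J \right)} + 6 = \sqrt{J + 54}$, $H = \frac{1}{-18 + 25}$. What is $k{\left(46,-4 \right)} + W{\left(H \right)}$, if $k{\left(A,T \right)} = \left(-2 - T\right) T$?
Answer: $-14 + \frac{\sqrt{2653}}{7} \approx -6.6418$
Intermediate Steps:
$H = \frac{1}{7} \approx 0.14286$
$W{\left(J \right)} = -6 + \sqrt{54 + J}$ ($W{\left(J \right)} = -6 + \sqrt{J + 54} = -6 + \sqrt{54 + J}$)
$k{\left(A,T \right)} = T \left(-2 - T\right)$
$k{\left(46,-4 \right)} + W{\left(H \right)} = \left(-1\right) \left(-4\right) \left(2 - 4\right) - \left(6 - \sqrt{54 + \frac{1}{7}}\right) = \left(-1\right) \left(-4\right) \left(-2\right) - \left(6 - \sqrt{\frac{379}{7}}\right) = -8 - \left(6 - \frac{\sqrt{2653}}{7}\right) = -14 + \frac{\sqrt{2653}}{7}$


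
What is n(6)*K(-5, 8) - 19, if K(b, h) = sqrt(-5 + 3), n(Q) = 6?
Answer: -19 + 6*I*sqrt(2) ≈ -19.0 + 8.4853*I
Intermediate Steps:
K(b, h) = I*sqrt(2) (K(b, h) = sqrt(-2) = I*sqrt(2))
n(6)*K(-5, 8) - 19 = 6*(I*sqrt(2)) - 19 = 6*I*sqrt(2) - 19 = -19 + 6*I*sqrt(2)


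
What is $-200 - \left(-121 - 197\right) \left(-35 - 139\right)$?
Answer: $-55532$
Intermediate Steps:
$-200 - \left(-121 - 197\right) \left(-35 - 139\right) = -200 - \left(-318\right) \left(-174\right) = -200 - 55332 = -55532$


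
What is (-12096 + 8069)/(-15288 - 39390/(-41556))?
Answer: 27891002/105878123 ≈ 0.26343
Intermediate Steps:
(-12096 + 8069)/(-15288 - 39390/(-41556)) = -4027/(-15288 - 39390*(-1/41556)) = -4027/(-15288 + 6565/6926) = -4027/(-105878123/6926) = -4027*(-6926/105878123) = 27891002/105878123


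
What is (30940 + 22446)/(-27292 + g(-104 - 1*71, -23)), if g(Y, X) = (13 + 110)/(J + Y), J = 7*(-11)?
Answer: -4484424/2292569 ≈ -1.9561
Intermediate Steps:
J = -77
g(Y, X) = 123/(-77 + Y) (g(Y, X) = (13 + 110)/(-77 + Y) = 123/(-77 + Y))
(30940 + 22446)/(-27292 + g(-104 - 1*71, -23)) = (30940 + 22446)/(-27292 + 123/(-77 + (-104 - 1*71))) = 53386/(-27292 + 123/(-77 + (-104 - 71))) = 53386/(-27292 + 123/(-77 - 175)) = 53386/(-27292 + 123/(-252)) = 53386/(-27292 + 123*(-1/252)) = 53386/(-27292 - 41/84) = 53386/(-2292569/84) = 53386*(-84/2292569) = -4484424/2292569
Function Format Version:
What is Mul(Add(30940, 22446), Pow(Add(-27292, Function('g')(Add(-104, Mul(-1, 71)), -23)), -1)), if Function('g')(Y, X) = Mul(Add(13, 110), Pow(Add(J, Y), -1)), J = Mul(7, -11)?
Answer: Rational(-4484424, 2292569) ≈ -1.9561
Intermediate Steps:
J = -77
Function('g')(Y, X) = Mul(123, Pow(Add(-77, Y), -1)) (Function('g')(Y, X) = Mul(Add(13, 110), Pow(Add(-77, Y), -1)) = Mul(123, Pow(Add(-77, Y), -1)))
Mul(Add(30940, 22446), Pow(Add(-27292, Function('g')(Add(-104, Mul(-1, 71)), -23)), -1)) = Mul(Add(30940, 22446), Pow(Add(-27292, Mul(123, Pow(Add(-77, Add(-104, Mul(-1, 71))), -1))), -1)) = Mul(53386, Pow(Add(-27292, Mul(123, Pow(Add(-77, Add(-104, -71)), -1))), -1)) = Mul(53386, Pow(Add(-27292, Mul(123, Pow(Add(-77, -175), -1))), -1)) = Mul(53386, Pow(Add(-27292, Mul(123, Pow(-252, -1))), -1)) = Mul(53386, Pow(Add(-27292, Mul(123, Rational(-1, 252))), -1)) = Mul(53386, Pow(Add(-27292, Rational(-41, 84)), -1)) = Mul(53386, Pow(Rational(-2292569, 84), -1)) = Mul(53386, Rational(-84, 2292569)) = Rational(-4484424, 2292569)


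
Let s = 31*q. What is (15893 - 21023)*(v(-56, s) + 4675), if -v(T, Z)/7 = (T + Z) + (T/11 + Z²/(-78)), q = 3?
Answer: -3835082835/143 ≈ -2.6819e+7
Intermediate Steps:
s = 93 (s = 31*3 = 93)
v(T, Z) = -7*Z - 84*T/11 + 7*Z²/78 (v(T, Z) = -7*((T + Z) + (T/11 + Z²/(-78))) = -7*((T + Z) + (T*(1/11) + Z²*(-1/78))) = -7*((T + Z) + (T/11 - Z²/78)) = -7*((T + Z) + (-Z²/78 + T/11)) = -7*(Z - Z²/78 + 12*T/11) = -7*Z - 84*T/11 + 7*Z²/78)
(15893 - 21023)*(v(-56, s) + 4675) = (15893 - 21023)*((-7*93 - 84/11*(-56) + (7/78)*93²) + 4675) = -5130*((-651 + 4704/11 + (7/78)*8649) + 4675) = -5130*((-651 + 4704/11 + 20181/26) + 4675) = -5130*(158109/286 + 4675) = -5130*1495159/286 = -3835082835/143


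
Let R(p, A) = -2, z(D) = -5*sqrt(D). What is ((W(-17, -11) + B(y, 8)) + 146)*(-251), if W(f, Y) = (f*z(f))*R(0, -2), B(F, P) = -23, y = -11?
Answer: -30873 + 42670*I*sqrt(17) ≈ -30873.0 + 1.7593e+5*I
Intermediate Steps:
W(f, Y) = 10*f**(3/2) (W(f, Y) = (f*(-5*sqrt(f)))*(-2) = -5*f**(3/2)*(-2) = 10*f**(3/2))
((W(-17, -11) + B(y, 8)) + 146)*(-251) = ((10*(-17)**(3/2) - 23) + 146)*(-251) = ((10*(-17*I*sqrt(17)) - 23) + 146)*(-251) = ((-170*I*sqrt(17) - 23) + 146)*(-251) = ((-23 - 170*I*sqrt(17)) + 146)*(-251) = (123 - 170*I*sqrt(17))*(-251) = -30873 + 42670*I*sqrt(17)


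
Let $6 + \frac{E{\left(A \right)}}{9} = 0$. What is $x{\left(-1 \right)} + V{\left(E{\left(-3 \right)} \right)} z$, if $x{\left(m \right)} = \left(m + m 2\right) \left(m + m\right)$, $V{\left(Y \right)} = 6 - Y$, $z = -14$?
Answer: $-834$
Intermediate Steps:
$E{\left(A \right)} = -54$ ($E{\left(A \right)} = -54 + 9 \cdot 0 = -54 + 0 = -54$)
$x{\left(m \right)} = 6 m^{2}$ ($x{\left(m \right)} = \left(m + 2 m\right) 2 m = 3 m 2 m = 6 m^{2}$)
$x{\left(-1 \right)} + V{\left(E{\left(-3 \right)} \right)} z = 6 \left(-1\right)^{2} + \left(6 - -54\right) \left(-14\right) = 6 \cdot 1 + \left(6 + 54\right) \left(-14\right) = 6 + 60 \left(-14\right) = 6 - 840 = -834$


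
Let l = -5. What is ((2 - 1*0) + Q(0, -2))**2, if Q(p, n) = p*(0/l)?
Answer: 4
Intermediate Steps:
Q(p, n) = 0 (Q(p, n) = p*(0/(-5)) = p*(0*(-1/5)) = p*0 = 0)
((2 - 1*0) + Q(0, -2))**2 = ((2 - 1*0) + 0)**2 = ((2 + 0) + 0)**2 = (2 + 0)**2 = 2**2 = 4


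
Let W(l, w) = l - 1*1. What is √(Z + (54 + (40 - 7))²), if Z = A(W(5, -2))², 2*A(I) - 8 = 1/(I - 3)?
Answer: 3*√3373/2 ≈ 87.116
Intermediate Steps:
W(l, w) = -1 + l (W(l, w) = l - 1 = -1 + l)
A(I) = 4 + 1/(2*(-3 + I)) (A(I) = 4 + 1/(2*(I - 3)) = 4 + 1/(2*(-3 + I)))
Z = 81/4 (Z = ((-23 + 8*(-1 + 5))/(2*(-3 + (-1 + 5))))² = ((-23 + 8*4)/(2*(-3 + 4)))² = ((½)*(-23 + 32)/1)² = ((½)*1*9)² = (9/2)² = 81/4 ≈ 20.250)
√(Z + (54 + (40 - 7))²) = √(81/4 + (54 + (40 - 7))²) = √(81/4 + (54 + 33)²) = √(81/4 + 87²) = √(81/4 + 7569) = √(30357/4) = 3*√3373/2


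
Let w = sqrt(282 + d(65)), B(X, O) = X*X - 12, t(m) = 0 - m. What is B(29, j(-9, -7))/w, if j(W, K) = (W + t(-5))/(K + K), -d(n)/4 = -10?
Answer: 829*sqrt(322)/322 ≈ 46.198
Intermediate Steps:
d(n) = 40 (d(n) = -4*(-10) = 40)
t(m) = -m
j(W, K) = (5 + W)/(2*K) (j(W, K) = (W - 1*(-5))/(K + K) = (W + 5)/((2*K)) = (5 + W)*(1/(2*K)) = (5 + W)/(2*K))
B(X, O) = -12 + X**2 (B(X, O) = X**2 - 12 = -12 + X**2)
w = sqrt(322) (w = sqrt(282 + 40) = sqrt(322) ≈ 17.944)
B(29, j(-9, -7))/w = (-12 + 29**2)/(sqrt(322)) = (-12 + 841)*(sqrt(322)/322) = 829*(sqrt(322)/322) = 829*sqrt(322)/322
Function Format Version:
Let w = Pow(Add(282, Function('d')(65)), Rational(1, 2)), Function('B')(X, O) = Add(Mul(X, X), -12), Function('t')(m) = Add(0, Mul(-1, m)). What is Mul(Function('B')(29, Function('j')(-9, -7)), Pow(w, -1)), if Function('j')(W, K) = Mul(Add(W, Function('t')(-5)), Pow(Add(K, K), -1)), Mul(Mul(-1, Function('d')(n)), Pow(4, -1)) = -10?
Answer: Mul(Rational(829, 322), Pow(322, Rational(1, 2))) ≈ 46.198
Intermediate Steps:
Function('d')(n) = 40 (Function('d')(n) = Mul(-4, -10) = 40)
Function('t')(m) = Mul(-1, m)
Function('j')(W, K) = Mul(Rational(1, 2), Pow(K, -1), Add(5, W)) (Function('j')(W, K) = Mul(Add(W, Mul(-1, -5)), Pow(Add(K, K), -1)) = Mul(Add(W, 5), Pow(Mul(2, K), -1)) = Mul(Add(5, W), Mul(Rational(1, 2), Pow(K, -1))) = Mul(Rational(1, 2), Pow(K, -1), Add(5, W)))
Function('B')(X, O) = Add(-12, Pow(X, 2)) (Function('B')(X, O) = Add(Pow(X, 2), -12) = Add(-12, Pow(X, 2)))
w = Pow(322, Rational(1, 2)) (w = Pow(Add(282, 40), Rational(1, 2)) = Pow(322, Rational(1, 2)) ≈ 17.944)
Mul(Function('B')(29, Function('j')(-9, -7)), Pow(w, -1)) = Mul(Add(-12, Pow(29, 2)), Pow(Pow(322, Rational(1, 2)), -1)) = Mul(Add(-12, 841), Mul(Rational(1, 322), Pow(322, Rational(1, 2)))) = Mul(829, Mul(Rational(1, 322), Pow(322, Rational(1, 2)))) = Mul(Rational(829, 322), Pow(322, Rational(1, 2)))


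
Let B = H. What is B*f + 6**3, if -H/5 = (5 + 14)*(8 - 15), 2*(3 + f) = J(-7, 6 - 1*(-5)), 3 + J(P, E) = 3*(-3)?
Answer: -5769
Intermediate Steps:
J(P, E) = -12 (J(P, E) = -3 + 3*(-3) = -3 - 9 = -12)
f = -9 (f = -3 + (1/2)*(-12) = -3 - 6 = -9)
H = 665 (H = -5*(5 + 14)*(8 - 15) = -95*(-7) = -5*(-133) = 665)
B = 665
B*f + 6**3 = 665*(-9) + 6**3 = -5985 + 216 = -5769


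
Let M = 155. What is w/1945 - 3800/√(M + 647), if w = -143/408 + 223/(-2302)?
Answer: -42017/182677512 - 1900*√802/401 ≈ -134.18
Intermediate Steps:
w = -210085/469608 (w = -143*1/408 + 223*(-1/2302) = -143/408 - 223/2302 = -210085/469608 ≈ -0.44736)
w/1945 - 3800/√(M + 647) = -210085/469608/1945 - 3800/√(155 + 647) = -210085/469608*1/1945 - 3800*√802/802 = -42017/182677512 - 1900*√802/401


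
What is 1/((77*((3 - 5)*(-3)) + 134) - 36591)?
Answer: -1/35995 ≈ -2.7782e-5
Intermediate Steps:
1/((77*((3 - 5)*(-3)) + 134) - 36591) = 1/((77*(-2*(-3)) + 134) - 36591) = 1/((77*6 + 134) - 36591) = 1/((462 + 134) - 36591) = 1/(596 - 36591) = 1/(-35995) = -1/35995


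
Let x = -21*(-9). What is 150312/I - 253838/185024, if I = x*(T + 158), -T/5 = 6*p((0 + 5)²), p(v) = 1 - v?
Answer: -170369737/365514912 ≈ -0.46611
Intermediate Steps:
x = 189
T = 720 (T = -30*(1 - (0 + 5)²) = -30*(1 - 1*5²) = -30*(1 - 1*25) = -30*(1 - 25) = -30*(-24) = -5*(-144) = 720)
I = 165942 (I = 189*(720 + 158) = 189*878 = 165942)
150312/I - 253838/185024 = 150312/165942 - 253838/185024 = 150312*(1/165942) - 253838*1/185024 = 25052/27657 - 126919/92512 = -170369737/365514912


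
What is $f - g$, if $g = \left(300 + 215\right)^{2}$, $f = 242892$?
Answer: $-22333$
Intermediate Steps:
$g = 265225$ ($g = 515^{2} = 265225$)
$f - g = 242892 - 265225 = -22333$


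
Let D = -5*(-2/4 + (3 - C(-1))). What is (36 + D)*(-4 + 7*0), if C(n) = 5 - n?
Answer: -214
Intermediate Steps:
D = 35/2 (D = -5*(-2/4 + (3 - (5 - 1*(-1)))) = -5*(-2*1/4 + (3 - (5 + 1))) = -5*(-1/2 + (3 - 1*6)) = -5*(-1/2 + (3 - 6)) = -5*(-1/2 - 3) = -5*(-7/2) = 35/2 ≈ 17.500)
(36 + D)*(-4 + 7*0) = (36 + 35/2)*(-4 + 7*0) = 107*(-4 + 0)/2 = (107/2)*(-4) = -214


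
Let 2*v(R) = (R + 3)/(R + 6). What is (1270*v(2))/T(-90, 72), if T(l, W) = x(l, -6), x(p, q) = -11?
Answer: -3175/88 ≈ -36.080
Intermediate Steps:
T(l, W) = -11
v(R) = (3 + R)/(2*(6 + R)) (v(R) = ((R + 3)/(R + 6))/2 = ((3 + R)/(6 + R))/2 = (3 + R)/(2*(6 + R)))
(1270*v(2))/T(-90, 72) = (1270*((3 + 2)/(2*(6 + 2))))/(-11) = (1270*((1/2)*5/8))*(-1/11) = (1270*((1/2)*(1/8)*5))*(-1/11) = (1270*(5/16))*(-1/11) = (3175/8)*(-1/11) = -3175/88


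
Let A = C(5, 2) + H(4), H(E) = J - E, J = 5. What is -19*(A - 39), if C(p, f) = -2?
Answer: 760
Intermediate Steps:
H(E) = 5 - E
A = -1 (A = -2 + (5 - 1*4) = -2 + (5 - 4) = -2 + 1 = -1)
-19*(A - 39) = -19*(-1 - 39) = -19*(-40) = 760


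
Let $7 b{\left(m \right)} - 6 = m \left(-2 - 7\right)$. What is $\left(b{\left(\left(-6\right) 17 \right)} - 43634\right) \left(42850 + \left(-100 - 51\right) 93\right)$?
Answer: $-1253162114$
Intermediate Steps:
$b{\left(m \right)} = \frac{6}{7} - \frac{9 m}{7}$ ($b{\left(m \right)} = \frac{6}{7} + \frac{m \left(-2 - 7\right)}{7} = \frac{6}{7} + \frac{m \left(-9\right)}{7} = \frac{6}{7} + \frac{\left(-9\right) m}{7} = \frac{6}{7} - \frac{9 m}{7}$)
$\left(b{\left(\left(-6\right) 17 \right)} - 43634\right) \left(42850 + \left(-100 - 51\right) 93\right) = \left(\left(\frac{6}{7} - \frac{9 \left(\left(-6\right) 17\right)}{7}\right) - 43634\right) \left(42850 + \left(-100 - 51\right) 93\right) = \left(\left(\frac{6}{7} - - \frac{918}{7}\right) - 43634\right) \left(42850 - 14043\right) = \left(\left(\frac{6}{7} + \frac{918}{7}\right) - 43634\right) \left(42850 - 14043\right) = \left(132 - 43634\right) 28807 = \left(-43502\right) 28807 = -1253162114$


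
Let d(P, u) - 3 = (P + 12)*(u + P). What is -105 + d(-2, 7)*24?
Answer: 1167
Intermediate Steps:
d(P, u) = 3 + (12 + P)*(P + u) (d(P, u) = 3 + (P + 12)*(u + P) = 3 + (12 + P)*(P + u))
-105 + d(-2, 7)*24 = -105 + (3 + (-2)**2 + 12*(-2) + 12*7 - 2*7)*24 = -105 + (3 + 4 - 24 + 84 - 14)*24 = -105 + 53*24 = -105 + 1272 = 1167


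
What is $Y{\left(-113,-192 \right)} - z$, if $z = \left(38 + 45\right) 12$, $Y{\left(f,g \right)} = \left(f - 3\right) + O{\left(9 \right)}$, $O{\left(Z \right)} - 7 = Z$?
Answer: $-1096$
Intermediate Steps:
$O{\left(Z \right)} = 7 + Z$
$Y{\left(f,g \right)} = 13 + f$ ($Y{\left(f,g \right)} = \left(f - 3\right) + \left(7 + 9\right) = \left(-3 + f\right) + 16 = 13 + f$)
$z = 996$ ($z = 83 \cdot 12 = 996$)
$Y{\left(-113,-192 \right)} - z = \left(13 - 113\right) - 996 = -100 - 996 = -1096$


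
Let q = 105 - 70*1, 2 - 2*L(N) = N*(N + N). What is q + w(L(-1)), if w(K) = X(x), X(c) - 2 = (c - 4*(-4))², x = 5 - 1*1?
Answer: 437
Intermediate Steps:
L(N) = 1 - N² (L(N) = 1 - N*(N + N)/2 = 1 - N*2*N/2 = 1 - N²)
x = 4 (x = 5 - 1 = 4)
X(c) = 2 + (16 + c)² (X(c) = 2 + (c - 4*(-4))² = 2 + (c + 16)² = 2 + (16 + c)²)
q = 35 (q = 105 - 70 = 35)
w(K) = 402 (w(K) = 2 + (16 + 4)² = 2 + 20² = 2 + 400 = 402)
q + w(L(-1)) = 35 + 402 = 437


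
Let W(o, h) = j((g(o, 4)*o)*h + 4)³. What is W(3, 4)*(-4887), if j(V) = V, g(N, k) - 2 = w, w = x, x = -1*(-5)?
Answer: -3330353664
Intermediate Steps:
x = 5
w = 5
g(N, k) = 7 (g(N, k) = 2 + 5 = 7)
W(o, h) = (4 + 7*h*o)³ (W(o, h) = ((7*o)*h + 4)³ = (7*h*o + 4)³ = (4 + 7*h*o)³)
W(3, 4)*(-4887) = (4 + 7*4*3)³*(-4887) = (4 + 84)³*(-4887) = 88³*(-4887) = 681472*(-4887) = -3330353664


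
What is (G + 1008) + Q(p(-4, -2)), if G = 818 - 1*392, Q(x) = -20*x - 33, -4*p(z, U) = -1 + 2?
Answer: 1406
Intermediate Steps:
p(z, U) = -1/4 (p(z, U) = -(-1 + 2)/4 = -1/4*1 = -1/4)
Q(x) = -33 - 20*x
G = 426 (G = 818 - 392 = 426)
(G + 1008) + Q(p(-4, -2)) = (426 + 1008) + (-33 - 20*(-1/4)) = 1434 + (-33 + 5) = 1434 - 28 = 1406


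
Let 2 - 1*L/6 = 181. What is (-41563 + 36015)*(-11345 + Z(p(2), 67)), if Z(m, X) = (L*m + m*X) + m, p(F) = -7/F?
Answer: 43407552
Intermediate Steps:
L = -1074 (L = 12 - 6*181 = 12 - 1086 = -1074)
Z(m, X) = -1073*m + X*m (Z(m, X) = (-1074*m + m*X) + m = (-1074*m + X*m) + m = -1073*m + X*m)
(-41563 + 36015)*(-11345 + Z(p(2), 67)) = (-41563 + 36015)*(-11345 + (-7/2)*(-1073 + 67)) = -5548*(-11345 - 7*1/2*(-1006)) = -5548*(-11345 - 7/2*(-1006)) = -5548*(-11345 + 3521) = -5548*(-7824) = 43407552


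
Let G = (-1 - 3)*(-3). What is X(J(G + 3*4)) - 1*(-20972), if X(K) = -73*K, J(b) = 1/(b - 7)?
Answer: 356451/17 ≈ 20968.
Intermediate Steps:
G = 12 (G = -4*(-3) = 12)
J(b) = 1/(-7 + b)
X(J(G + 3*4)) - 1*(-20972) = -73/(-7 + (12 + 3*4)) - 1*(-20972) = -73/(-7 + (12 + 12)) + 20972 = -73/(-7 + 24) + 20972 = -73/17 + 20972 = 356451/17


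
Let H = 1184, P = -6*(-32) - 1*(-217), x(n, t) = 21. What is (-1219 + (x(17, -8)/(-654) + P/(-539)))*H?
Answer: -84850100816/58751 ≈ -1.4442e+6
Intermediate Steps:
P = 409 (P = 192 + 217 = 409)
(-1219 + (x(17, -8)/(-654) + P/(-539)))*H = (-1219 + (21/(-654) + 409/(-539)))*1184 = (-1219 + (21*(-1/654) + 409*(-1/539)))*1184 = (-1219 + (-7/218 - 409/539))*1184 = (-1219 - 92935/117502)*1184 = -143327873/117502*1184 = -84850100816/58751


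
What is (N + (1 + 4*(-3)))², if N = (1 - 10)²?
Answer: 4900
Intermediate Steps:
N = 81 (N = (-9)² = 81)
(N + (1 + 4*(-3)))² = (81 + (1 + 4*(-3)))² = (81 + (1 - 12))² = (81 - 11)² = 70² = 4900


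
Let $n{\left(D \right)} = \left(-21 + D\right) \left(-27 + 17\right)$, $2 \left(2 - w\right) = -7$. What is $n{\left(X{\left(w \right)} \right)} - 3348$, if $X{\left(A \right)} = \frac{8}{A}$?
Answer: $- \frac{34678}{11} \approx -3152.5$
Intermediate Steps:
$w = \frac{11}{2}$ ($w = 2 - - \frac{7}{2} = 2 + \frac{7}{2} = \frac{11}{2} \approx 5.5$)
$n{\left(D \right)} = 210 - 10 D$ ($n{\left(D \right)} = \left(-21 + D\right) \left(-10\right) = 210 - 10 D$)
$n{\left(X{\left(w \right)} \right)} - 3348 = \left(210 - 10 \frac{8}{\frac{11}{2}}\right) - 3348 = \left(210 - 10 \cdot 8 \cdot \frac{2}{11}\right) - 3348 = \left(210 - \frac{160}{11}\right) - 3348 = \frac{2150}{11} - 3348 = - \frac{34678}{11}$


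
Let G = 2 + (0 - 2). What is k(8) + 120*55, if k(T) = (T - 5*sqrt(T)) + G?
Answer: 6608 - 10*sqrt(2) ≈ 6593.9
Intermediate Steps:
G = 0 (G = 2 - 2 = 0)
k(T) = T - 5*sqrt(T) (k(T) = (T - 5*sqrt(T)) + 0 = T - 5*sqrt(T))
k(8) + 120*55 = (8 - 10*sqrt(2)) + 120*55 = (8 - 10*sqrt(2)) + 6600 = 6608 - 10*sqrt(2)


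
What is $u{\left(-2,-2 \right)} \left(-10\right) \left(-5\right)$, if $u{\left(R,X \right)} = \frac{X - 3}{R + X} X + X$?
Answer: $-225$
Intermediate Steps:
$u{\left(R,X \right)} = X + \frac{X \left(-3 + X\right)}{R + X}$ ($u{\left(R,X \right)} = \frac{-3 + X}{R + X} X + X = \frac{X \left(-3 + X\right)}{R + X} + X = X + \frac{X \left(-3 + X\right)}{R + X}$)
$u{\left(-2,-2 \right)} \left(-10\right) \left(-5\right) = - \frac{2 \left(-3 - 2 + 2 \left(-2\right)\right)}{-2 - 2} \left(-10\right) \left(-5\right) = - \frac{2 \left(-3 - 2 - 4\right)}{-4} \left(-10\right) \left(-5\right) = \left(-2\right) \left(- \frac{1}{4}\right) \left(-9\right) \left(-10\right) \left(-5\right) = \left(- \frac{9}{2}\right) \left(-10\right) \left(-5\right) = 45 \left(-5\right) = -225$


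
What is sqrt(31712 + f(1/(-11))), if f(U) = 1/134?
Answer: sqrt(569420806)/134 ≈ 178.08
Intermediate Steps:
f(U) = 1/134
sqrt(31712 + f(1/(-11))) = sqrt(31712 + 1/134) = sqrt(4249409/134) = sqrt(569420806)/134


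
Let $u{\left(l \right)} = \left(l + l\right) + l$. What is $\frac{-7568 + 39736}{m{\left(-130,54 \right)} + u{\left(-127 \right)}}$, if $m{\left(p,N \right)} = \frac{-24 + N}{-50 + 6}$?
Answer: $- \frac{707696}{8397} \approx -84.28$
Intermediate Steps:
$m{\left(p,N \right)} = \frac{6}{11} - \frac{N}{44}$ ($m{\left(p,N \right)} = \frac{-24 + N}{-44} = \left(-24 + N\right) \left(- \frac{1}{44}\right) = \frac{6}{11} - \frac{N}{44}$)
$u{\left(l \right)} = 3 l$ ($u{\left(l \right)} = 2 l + l = 3 l$)
$\frac{-7568 + 39736}{m{\left(-130,54 \right)} + u{\left(-127 \right)}} = \frac{-7568 + 39736}{\left(\frac{6}{11} - \frac{27}{22}\right) + 3 \left(-127\right)} = \frac{32168}{\left(\frac{6}{11} - \frac{27}{22}\right) - 381} = \frac{32168}{- \frac{15}{22} - 381} = \frac{32168}{- \frac{8397}{22}} = 32168 \left(- \frac{22}{8397}\right) = - \frac{707696}{8397}$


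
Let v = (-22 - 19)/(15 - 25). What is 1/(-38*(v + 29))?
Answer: -5/6289 ≈ -0.00079504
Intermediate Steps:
v = 41/10 (v = -41/(-10) = -41*(-⅒) = 41/10 ≈ 4.1000)
1/(-38*(v + 29)) = 1/(-38*(41/10 + 29)) = 1/(-38*331/10) = 1/(-6289/5) = -5/6289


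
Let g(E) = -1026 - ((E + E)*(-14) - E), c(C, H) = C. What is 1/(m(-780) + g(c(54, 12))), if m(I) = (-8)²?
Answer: 1/604 ≈ 0.0016556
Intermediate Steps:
m(I) = 64
g(E) = -1026 + 29*E (g(E) = -1026 - ((2*E)*(-14) - E) = -1026 - (-28*E - E) = -1026 - (-29)*E = -1026 + 29*E)
1/(m(-780) + g(c(54, 12))) = 1/(64 + (-1026 + 29*54)) = 1/(64 + (-1026 + 1566)) = 1/(64 + 540) = 1/604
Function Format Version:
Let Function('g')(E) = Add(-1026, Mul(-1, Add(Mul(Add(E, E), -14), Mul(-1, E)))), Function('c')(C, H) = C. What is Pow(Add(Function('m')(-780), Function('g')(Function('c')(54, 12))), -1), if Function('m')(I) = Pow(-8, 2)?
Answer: Rational(1, 604) ≈ 0.0016556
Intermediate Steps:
Function('m')(I) = 64
Function('g')(E) = Add(-1026, Mul(29, E)) (Function('g')(E) = Add(-1026, Mul(-1, Add(Mul(Mul(2, E), -14), Mul(-1, E)))) = Add(-1026, Mul(-1, Add(Mul(-28, E), Mul(-1, E)))) = Add(-1026, Mul(-1, Mul(-29, E))) = Add(-1026, Mul(29, E)))
Pow(Add(Function('m')(-780), Function('g')(Function('c')(54, 12))), -1) = Pow(Add(64, Add(-1026, Mul(29, 54))), -1) = Pow(Add(64, Add(-1026, 1566)), -1) = Pow(Add(64, 540), -1) = Pow(604, -1) = Rational(1, 604)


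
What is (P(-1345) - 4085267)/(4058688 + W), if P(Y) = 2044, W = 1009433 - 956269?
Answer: -4083223/4111852 ≈ -0.99304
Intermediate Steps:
W = 53164
(P(-1345) - 4085267)/(4058688 + W) = (2044 - 4085267)/(4058688 + 53164) = -4083223/4111852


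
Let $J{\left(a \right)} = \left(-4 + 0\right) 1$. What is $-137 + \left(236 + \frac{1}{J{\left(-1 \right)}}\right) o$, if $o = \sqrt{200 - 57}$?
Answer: $-137 + \frac{943 \sqrt{143}}{4} \approx 2682.2$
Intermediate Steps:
$J{\left(a \right)} = -4$ ($J{\left(a \right)} = \left(-4\right) 1 = -4$)
$o = \sqrt{143} \approx 11.958$
$-137 + \left(236 + \frac{1}{J{\left(-1 \right)}}\right) o = -137 + \left(236 + \frac{1}{-4}\right) \sqrt{143} = -137 + \left(236 - \frac{1}{4}\right) \sqrt{143} = -137 + \frac{943 \sqrt{143}}{4}$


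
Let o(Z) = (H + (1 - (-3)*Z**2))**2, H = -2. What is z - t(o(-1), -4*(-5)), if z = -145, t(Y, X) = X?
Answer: -165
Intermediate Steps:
o(Z) = (-1 + 3*Z**2)**2 (o(Z) = (-2 + (1 - (-3)*Z**2))**2 = (-2 + (1 + 3*Z**2))**2 = (-1 + 3*Z**2)**2)
z - t(o(-1), -4*(-5)) = -145 - (-4)*(-5) = -145 - 1*20 = -145 - 20 = -165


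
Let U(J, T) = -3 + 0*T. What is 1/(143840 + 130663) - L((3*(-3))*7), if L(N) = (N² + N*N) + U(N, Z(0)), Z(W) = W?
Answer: -2178181304/274503 ≈ -7935.0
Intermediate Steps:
U(J, T) = -3 (U(J, T) = -3 + 0 = -3)
L(N) = -3 + 2*N² (L(N) = (N² + N*N) - 3 = (N² + N²) - 3 = 2*N² - 3 = -3 + 2*N²)
1/(143840 + 130663) - L((3*(-3))*7) = 1/(143840 + 130663) - (-3 + 2*((3*(-3))*7)²) = 1/274503 - (-3 + 2*(-9*7)²) = 1/274503 - (-3 + 2*(-63)²) = 1/274503 - (-3 + 2*3969) = 1/274503 - (-3 + 7938) = 1/274503 - 1*7935 = 1/274503 - 7935 = -2178181304/274503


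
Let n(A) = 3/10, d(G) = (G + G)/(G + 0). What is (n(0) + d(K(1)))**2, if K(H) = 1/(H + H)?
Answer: 529/100 ≈ 5.2900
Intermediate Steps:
K(H) = 1/(2*H)
d(G) = 2 (d(G) = (2*G)/G = 2)
n(A) = 3/10 (n(A) = 3*(1/10) = 3/10)
(n(0) + d(K(1)))**2 = (3/10 + 2)**2 = (23/10)**2 = 529/100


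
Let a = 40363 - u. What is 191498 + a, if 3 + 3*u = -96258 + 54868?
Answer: 736976/3 ≈ 2.4566e+5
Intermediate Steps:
u = -41393/3 (u = -1 + (-96258 + 54868)/3 = -1 + (⅓)*(-41390) = -1 - 41390/3 = -41393/3 ≈ -13798.)
a = 162482/3 (a = 40363 - 1*(-41393/3) = 40363 + 41393/3 = 162482/3 ≈ 54161.)
191498 + a = 191498 + 162482/3 = 736976/3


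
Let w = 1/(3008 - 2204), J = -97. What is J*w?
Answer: -97/804 ≈ -0.12065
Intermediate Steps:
w = 1/804 ≈ 0.0012438
J*w = -97*1/804 = -97/804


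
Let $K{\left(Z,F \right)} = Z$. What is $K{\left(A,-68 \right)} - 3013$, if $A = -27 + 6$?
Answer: $-3034$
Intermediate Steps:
$A = -21$
$K{\left(A,-68 \right)} - 3013 = -21 - 3013 = -3034$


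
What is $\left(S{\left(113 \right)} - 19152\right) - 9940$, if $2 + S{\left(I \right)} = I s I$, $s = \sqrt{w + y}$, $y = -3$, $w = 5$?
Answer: $-29094 + 12769 \sqrt{2} \approx -11036.0$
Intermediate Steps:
$s = \sqrt{2}$ ($s = \sqrt{5 - 3} = \sqrt{2} \approx 1.4142$)
$S{\left(I \right)} = -2 + \sqrt{2} I^{2}$ ($S{\left(I \right)} = -2 + I \sqrt{2} I = -2 + \sqrt{2} I^{2}$)
$\left(S{\left(113 \right)} - 19152\right) - 9940 = \left(\left(-2 + \sqrt{2} \cdot 113^{2}\right) - 19152\right) - 9940 = \left(\left(-2 + \sqrt{2} \cdot 12769\right) - 19152\right) - 9940 = \left(\left(-2 + 12769 \sqrt{2}\right) - 19152\right) - 9940 = \left(-19154 + 12769 \sqrt{2}\right) - 9940 = -29094 + 12769 \sqrt{2}$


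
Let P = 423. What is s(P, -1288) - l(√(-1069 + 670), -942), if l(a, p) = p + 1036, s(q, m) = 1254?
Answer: 1160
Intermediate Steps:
l(a, p) = 1036 + p
s(P, -1288) - l(√(-1069 + 670), -942) = 1254 - (1036 - 942) = 1254 - 1*94 = 1254 - 94 = 1160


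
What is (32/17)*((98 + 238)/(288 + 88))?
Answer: 1344/799 ≈ 1.6821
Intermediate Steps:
(32/17)*((98 + 238)/(288 + 88)) = (32*(1/17))*(336/376) = 32*(336*(1/376))/17 = (32/17)*(42/47) = 1344/799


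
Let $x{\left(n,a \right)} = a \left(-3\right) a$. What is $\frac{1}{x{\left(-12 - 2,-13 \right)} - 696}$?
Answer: $- \frac{1}{1203} \approx -0.00083125$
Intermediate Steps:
$x{\left(n,a \right)} = - 3 a^{2}$ ($x{\left(n,a \right)} = - 3 a a = - 3 a^{2}$)
$\frac{1}{x{\left(-12 - 2,-13 \right)} - 696} = \frac{1}{- 3 \left(-13\right)^{2} - 696} = \frac{1}{\left(-3\right) 169 - 696} = \frac{1}{-507 - 696} = \frac{1}{-1203} = - \frac{1}{1203}$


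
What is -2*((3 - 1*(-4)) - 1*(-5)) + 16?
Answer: -8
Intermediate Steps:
-2*((3 - 1*(-4)) - 1*(-5)) + 16 = -2*((3 + 4) + 5) + 16 = -2*(7 + 5) + 16 = -2*12 + 16 = -24 + 16 = -8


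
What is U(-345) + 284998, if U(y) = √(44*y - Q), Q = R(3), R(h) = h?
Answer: 284998 + 3*I*√1687 ≈ 2.85e+5 + 123.22*I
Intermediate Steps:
Q = 3
U(y) = √(-3 + 44*y) (U(y) = √(44*y - 1*3) = √(44*y - 3) = √(-3 + 44*y))
U(-345) + 284998 = √(-3 + 44*(-345)) + 284998 = √(-3 - 15180) + 284998 = √(-15183) + 284998 = 3*I*√1687 + 284998 = 284998 + 3*I*√1687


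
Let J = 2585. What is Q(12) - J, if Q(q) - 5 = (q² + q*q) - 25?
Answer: -2317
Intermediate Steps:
Q(q) = -20 + 2*q² (Q(q) = 5 + ((q² + q*q) - 25) = 5 + ((q² + q²) - 25) = 5 + (2*q² - 25) = 5 + (-25 + 2*q²) = -20 + 2*q²)
Q(12) - J = (-20 + 2*12²) - 1*2585 = (-20 + 2*144) - 2585 = (-20 + 288) - 2585 = 268 - 2585 = -2317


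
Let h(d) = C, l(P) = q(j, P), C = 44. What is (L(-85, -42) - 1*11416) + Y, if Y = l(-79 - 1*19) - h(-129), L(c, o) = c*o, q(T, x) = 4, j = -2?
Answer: -7886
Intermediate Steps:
l(P) = 4
h(d) = 44
Y = -40 (Y = 4 - 1*44 = 4 - 44 = -40)
(L(-85, -42) - 1*11416) + Y = (-85*(-42) - 1*11416) - 40 = (3570 - 11416) - 40 = -7846 - 40 = -7886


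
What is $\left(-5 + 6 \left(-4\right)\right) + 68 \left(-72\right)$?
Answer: $-4925$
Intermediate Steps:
$\left(-5 + 6 \left(-4\right)\right) + 68 \left(-72\right) = \left(-5 - 24\right) - 4896 = -29 - 4896 = -4925$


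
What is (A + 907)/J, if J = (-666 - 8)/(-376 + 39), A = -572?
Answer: 335/2 ≈ 167.50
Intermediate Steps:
J = 2 (J = -674/(-337) = -674*(-1/337) = 2)
(A + 907)/J = (-572 + 907)/2 = (1/2)*335 = 335/2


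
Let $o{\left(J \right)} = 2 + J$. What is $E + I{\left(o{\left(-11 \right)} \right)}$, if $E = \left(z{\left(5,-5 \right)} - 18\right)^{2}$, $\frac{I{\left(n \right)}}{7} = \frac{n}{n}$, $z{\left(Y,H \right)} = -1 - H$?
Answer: $203$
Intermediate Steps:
$I{\left(n \right)} = 7$ ($I{\left(n \right)} = 7 \frac{n}{n} = 7 \cdot 1 = 7$)
$E = 196$ ($E = \left(\left(-1 - -5\right) - 18\right)^{2} = \left(\left(-1 + 5\right) - 18\right)^{2} = \left(4 - 18\right)^{2} = \left(-14\right)^{2} = 196$)
$E + I{\left(o{\left(-11 \right)} \right)} = 196 + 7 = 203$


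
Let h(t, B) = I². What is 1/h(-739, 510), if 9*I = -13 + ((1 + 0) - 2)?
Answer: 81/196 ≈ 0.41327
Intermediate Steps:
I = -14/9 (I = (-13 + ((1 + 0) - 2))/9 = (-13 + (1 - 2))/9 = (-13 - 1)/9 = (⅑)*(-14) = -14/9 ≈ -1.5556)
h(t, B) = 196/81 (h(t, B) = (-14/9)² = 196/81)
1/h(-739, 510) = 1/(196/81) = 81/196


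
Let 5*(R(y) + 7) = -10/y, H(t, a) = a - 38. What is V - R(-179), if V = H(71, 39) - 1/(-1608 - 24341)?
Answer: 37107249/4644871 ≈ 7.9889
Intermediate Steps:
H(t, a) = -38 + a
V = 25950/25949 (V = (-38 + 39) - 1/(-1608 - 24341) = 1 - 1/(-25949) = 1 - 1*(-1/25949) = 1 + 1/25949 = 25950/25949 ≈ 1.0000)
R(y) = -7 - 2/y (R(y) = -7 + (-10/y)/5 = -7 - 2/y)
V - R(-179) = 25950/25949 - (-7 - 2/(-179)) = 25950/25949 - (-7 - 2*(-1/179)) = 25950/25949 - (-7 + 2/179) = 25950/25949 - 1*(-1251/179) = 25950/25949 + 1251/179 = 37107249/4644871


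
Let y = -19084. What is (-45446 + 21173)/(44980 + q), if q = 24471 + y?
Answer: -8091/16789 ≈ -0.48192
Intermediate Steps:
q = 5387 (q = 24471 - 19084 = 5387)
(-45446 + 21173)/(44980 + q) = (-45446 + 21173)/(44980 + 5387) = -24273/50367 = -24273*1/50367 = -8091/16789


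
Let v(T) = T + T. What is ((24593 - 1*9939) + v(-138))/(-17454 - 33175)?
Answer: -14378/50629 ≈ -0.28399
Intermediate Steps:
v(T) = 2*T
((24593 - 1*9939) + v(-138))/(-17454 - 33175) = ((24593 - 1*9939) + 2*(-138))/(-17454 - 33175) = ((24593 - 9939) - 276)/(-50629) = (14654 - 276)*(-1/50629) = 14378*(-1/50629) = -14378/50629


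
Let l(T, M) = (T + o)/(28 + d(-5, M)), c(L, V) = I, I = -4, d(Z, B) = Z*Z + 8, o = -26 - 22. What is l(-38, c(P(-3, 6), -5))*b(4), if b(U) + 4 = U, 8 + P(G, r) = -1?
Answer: 0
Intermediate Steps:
o = -48
P(G, r) = -9 (P(G, r) = -8 - 1 = -9)
d(Z, B) = 8 + Z² (d(Z, B) = Z² + 8 = 8 + Z²)
b(U) = -4 + U
c(L, V) = -4
l(T, M) = -48/61 + T/61 (l(T, M) = (T - 48)/(28 + (8 + (-5)²)) = (-48 + T)/(28 + (8 + 25)) = (-48 + T)/(28 + 33) = (-48 + T)/61 = (-48 + T)*(1/61) = -48/61 + T/61)
l(-38, c(P(-3, 6), -5))*b(4) = (-48/61 + (1/61)*(-38))*(-4 + 4) = (-48/61 - 38/61)*0 = -86/61*0 = 0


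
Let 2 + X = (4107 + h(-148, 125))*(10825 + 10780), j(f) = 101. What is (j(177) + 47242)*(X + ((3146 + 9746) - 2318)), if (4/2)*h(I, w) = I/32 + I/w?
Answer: 1679342474201073/400 ≈ 4.1984e+12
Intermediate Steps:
h(I, w) = I/64 + I/(2*w) (h(I, w) = (I/32 + I/w)/2 = I/64 + I/(2*w))
X = 35467592511/400 (X = -2 + (4107 + (1/64)*(-148)*(32 + 125)/125)*(10825 + 10780) = -2 + (4107 + (1/64)*(-148)*(1/125)*157)*21605 = -2 + (4107 - 5809/2000)*21605 = -2 + (8208191/2000)*21605 = -2 + 35467593311/400 = 35467592511/400 ≈ 8.8669e+7)
(j(177) + 47242)*(X + ((3146 + 9746) - 2318)) = (101 + 47242)*(35467592511/400 + ((3146 + 9746) - 2318)) = 47343*(35467592511/400 + (12892 - 2318)) = 47343*(35467592511/400 + 10574) = 47343*(35471822111/400) = 1679342474201073/400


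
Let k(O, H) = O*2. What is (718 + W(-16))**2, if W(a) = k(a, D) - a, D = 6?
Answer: 492804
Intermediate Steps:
k(O, H) = 2*O
W(a) = a (W(a) = 2*a - a = a)
(718 + W(-16))**2 = (718 - 16)**2 = 702**2 = 492804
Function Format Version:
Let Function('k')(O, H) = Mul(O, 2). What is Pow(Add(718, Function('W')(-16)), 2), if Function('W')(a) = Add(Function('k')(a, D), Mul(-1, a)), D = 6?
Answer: 492804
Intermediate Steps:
Function('k')(O, H) = Mul(2, O)
Function('W')(a) = a (Function('W')(a) = Add(Mul(2, a), Mul(-1, a)) = a)
Pow(Add(718, Function('W')(-16)), 2) = Pow(Add(718, -16), 2) = Pow(702, 2) = 492804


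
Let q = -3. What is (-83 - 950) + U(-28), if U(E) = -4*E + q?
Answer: -924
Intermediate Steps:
U(E) = -3 - 4*E (U(E) = -4*E - 3 = -3 - 4*E)
(-83 - 950) + U(-28) = (-83 - 950) + (-3 - 4*(-28)) = -1033 + (-3 + 112) = -1033 + 109 = -924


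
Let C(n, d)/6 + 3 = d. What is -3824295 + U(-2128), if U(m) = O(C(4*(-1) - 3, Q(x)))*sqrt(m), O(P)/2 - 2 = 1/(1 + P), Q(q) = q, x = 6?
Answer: -3824295 + 312*I*sqrt(133)/19 ≈ -3.8243e+6 + 189.38*I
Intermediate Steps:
C(n, d) = -18 + 6*d
O(P) = 4 + 2/(1 + P)
U(m) = 78*sqrt(m)/19 (U(m) = (2*(3 + 2*(-18 + 6*6))/(1 + (-18 + 6*6)))*sqrt(m) = (2*(3 + 2*(-18 + 36))/(1 + (-18 + 36)))*sqrt(m) = (2*(3 + 2*18)/(1 + 18))*sqrt(m) = (2*(3 + 36)/19)*sqrt(m) = (2*(1/19)*39)*sqrt(m) = 78*sqrt(m)/19)
-3824295 + U(-2128) = -3824295 + 78*sqrt(-2128)/19 = -3824295 + 78*(4*I*sqrt(133))/19 = -3824295 + 312*I*sqrt(133)/19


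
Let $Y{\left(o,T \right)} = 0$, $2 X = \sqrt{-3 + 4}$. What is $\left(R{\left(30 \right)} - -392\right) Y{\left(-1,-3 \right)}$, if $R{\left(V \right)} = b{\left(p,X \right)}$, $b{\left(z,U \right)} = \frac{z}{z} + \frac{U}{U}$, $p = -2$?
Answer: $0$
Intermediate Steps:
$X = \frac{1}{2}$ ($X = \frac{\sqrt{-3 + 4}}{2} = \frac{\sqrt{1}}{2} = \frac{1}{2} \cdot 1 = \frac{1}{2} \approx 0.5$)
$b{\left(z,U \right)} = 2$ ($b{\left(z,U \right)} = 1 + 1 = 2$)
$R{\left(V \right)} = 2$
$\left(R{\left(30 \right)} - -392\right) Y{\left(-1,-3 \right)} = \left(2 - -392\right) 0 = \left(2 + 392\right) 0 = 394 \cdot 0 = 0$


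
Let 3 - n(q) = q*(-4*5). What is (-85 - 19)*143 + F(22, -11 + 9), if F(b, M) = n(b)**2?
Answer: 181377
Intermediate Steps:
n(q) = 3 + 20*q (n(q) = 3 - q*(-4*5) = 3 - q*(-20) = 3 - (-20)*q = 3 + 20*q)
F(b, M) = (3 + 20*b)**2
(-85 - 19)*143 + F(22, -11 + 9) = (-85 - 19)*143 + (3 + 20*22)**2 = -104*143 + (3 + 440)**2 = -14872 + 443**2 = -14872 + 196249 = 181377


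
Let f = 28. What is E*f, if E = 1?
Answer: 28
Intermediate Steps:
E*f = 1*28 = 28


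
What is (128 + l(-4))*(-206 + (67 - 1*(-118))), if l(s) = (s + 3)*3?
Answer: -2625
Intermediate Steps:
l(s) = 9 + 3*s (l(s) = (3 + s)*3 = 9 + 3*s)
(128 + l(-4))*(-206 + (67 - 1*(-118))) = (128 + (9 + 3*(-4)))*(-206 + (67 - 1*(-118))) = (128 + (9 - 12))*(-206 + (67 + 118)) = (128 - 3)*(-206 + 185) = 125*(-21) = -2625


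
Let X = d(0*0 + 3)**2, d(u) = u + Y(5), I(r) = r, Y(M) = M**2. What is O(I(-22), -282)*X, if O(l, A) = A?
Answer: -221088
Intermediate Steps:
d(u) = 25 + u (d(u) = u + 5**2 = u + 25 = 25 + u)
X = 784 (X = (25 + (0*0 + 3))**2 = (25 + (0 + 3))**2 = (25 + 3)**2 = 28**2 = 784)
O(I(-22), -282)*X = -282*784 = -221088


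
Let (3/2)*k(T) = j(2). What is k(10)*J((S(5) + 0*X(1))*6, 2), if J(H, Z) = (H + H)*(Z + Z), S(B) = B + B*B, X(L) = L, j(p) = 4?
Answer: 3840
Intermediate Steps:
S(B) = B + B**2
k(T) = 8/3 (k(T) = (2/3)*4 = 8/3)
J(H, Z) = 4*H*Z (J(H, Z) = (2*H)*(2*Z) = 4*H*Z)
k(10)*J((S(5) + 0*X(1))*6, 2) = 8*(4*((5*(1 + 5) + 0*1)*6)*2)/3 = 8*(4*((5*6 + 0)*6)*2)/3 = 8*(4*((30 + 0)*6)*2)/3 = 8*(4*(30*6)*2)/3 = 8*(4*180*2)/3 = (8/3)*1440 = 3840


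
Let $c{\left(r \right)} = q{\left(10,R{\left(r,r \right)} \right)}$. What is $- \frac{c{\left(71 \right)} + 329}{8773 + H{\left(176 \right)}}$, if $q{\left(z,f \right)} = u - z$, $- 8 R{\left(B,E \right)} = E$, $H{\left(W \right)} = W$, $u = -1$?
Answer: $- \frac{106}{2983} \approx -0.035535$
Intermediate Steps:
$R{\left(B,E \right)} = - \frac{E}{8}$
$q{\left(z,f \right)} = -1 - z$
$c{\left(r \right)} = -11$ ($c{\left(r \right)} = -1 - 10 = -11$)
$- \frac{c{\left(71 \right)} + 329}{8773 + H{\left(176 \right)}} = - \frac{-11 + 329}{8773 + 176} = - \frac{318}{8949} = \left(-1\right) \frac{106}{2983} = - \frac{106}{2983}$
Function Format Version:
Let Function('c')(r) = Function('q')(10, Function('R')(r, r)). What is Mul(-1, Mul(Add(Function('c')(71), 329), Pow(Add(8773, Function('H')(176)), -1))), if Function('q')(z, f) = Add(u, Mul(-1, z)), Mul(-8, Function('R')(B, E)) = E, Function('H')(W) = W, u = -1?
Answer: Rational(-106, 2983) ≈ -0.035535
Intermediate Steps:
Function('R')(B, E) = Mul(Rational(-1, 8), E)
Function('q')(z, f) = Add(-1, Mul(-1, z))
Function('c')(r) = -11 (Function('c')(r) = Add(-1, Mul(-1, 10)) = Add(-1, -10) = -11)
Mul(-1, Mul(Add(Function('c')(71), 329), Pow(Add(8773, Function('H')(176)), -1))) = Mul(-1, Mul(Add(-11, 329), Pow(Add(8773, 176), -1))) = Mul(-1, Mul(318, Pow(8949, -1))) = Mul(-1, Mul(318, Rational(1, 8949))) = Mul(-1, Rational(106, 2983)) = Rational(-106, 2983)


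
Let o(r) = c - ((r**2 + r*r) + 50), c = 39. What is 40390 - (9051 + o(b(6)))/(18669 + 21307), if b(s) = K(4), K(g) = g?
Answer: 201827704/4997 ≈ 40390.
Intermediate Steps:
b(s) = 4
o(r) = -11 - 2*r**2 (o(r) = 39 - ((r**2 + r*r) + 50) = 39 - ((r**2 + r**2) + 50) = 39 - (2*r**2 + 50) = 39 - (50 + 2*r**2) = 39 + (-50 - 2*r**2) = -11 - 2*r**2)
40390 - (9051 + o(b(6)))/(18669 + 21307) = 40390 - (9051 + (-11 - 2*4**2))/(18669 + 21307) = 40390 - (9051 + (-11 - 2*16))/39976 = 40390 - (9051 + (-11 - 32))/39976 = 40390 - (9051 - 43)/39976 = 40390 - 9008/39976 = 40390 - 1*1126/4997 = 40390 - 1126/4997 = 201827704/4997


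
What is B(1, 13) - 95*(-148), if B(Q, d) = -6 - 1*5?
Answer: 14049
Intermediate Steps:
B(Q, d) = -11 (B(Q, d) = -6 - 5 = -11)
B(1, 13) - 95*(-148) = -11 - 95*(-148) = -11 + 14060 = 14049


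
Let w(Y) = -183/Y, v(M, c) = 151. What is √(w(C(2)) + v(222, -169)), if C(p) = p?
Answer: √238/2 ≈ 7.7136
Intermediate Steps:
√(w(C(2)) + v(222, -169)) = √(-183/2 + 151) = √(119/2) = √238/2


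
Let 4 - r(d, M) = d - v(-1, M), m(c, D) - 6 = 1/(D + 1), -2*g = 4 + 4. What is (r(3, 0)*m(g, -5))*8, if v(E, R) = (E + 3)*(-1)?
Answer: -46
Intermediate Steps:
v(E, R) = -3 - E (v(E, R) = (3 + E)*(-1) = -3 - E)
g = -4 (g = -(4 + 4)/2 = -1/2*8 = -4)
m(c, D) = 6 + 1/(1 + D) (m(c, D) = 6 + 1/(D + 1) = 6 + 1/(1 + D))
r(d, M) = 2 - d (r(d, M) = 4 - (d - (-3 - 1*(-1))) = 4 - (d - (-3 + 1)) = 4 - (d - 1*(-2)) = 4 - (d + 2) = 4 - (2 + d) = 4 + (-2 - d) = 2 - d)
(r(3, 0)*m(g, -5))*8 = ((2 - 1*3)*((7 + 6*(-5))/(1 - 5)))*8 = ((2 - 3)*((7 - 30)/(-4)))*8 = -(-1)*(-23)/4*8 = -1*23/4*8 = -23/4*8 = -46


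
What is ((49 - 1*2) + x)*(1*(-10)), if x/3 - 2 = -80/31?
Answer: -14030/31 ≈ -452.58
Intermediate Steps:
x = -54/31 (x = 6 + 3*(-80/31) = 6 - 240/31 = -54/31 ≈ -1.7419)
((49 - 1*2) + x)*(1*(-10)) = ((49 - 1*2) - 54/31)*(1*(-10)) = ((49 - 2) - 54/31)*(-10) = (47 - 54/31)*(-10) = (1403/31)*(-10) = -14030/31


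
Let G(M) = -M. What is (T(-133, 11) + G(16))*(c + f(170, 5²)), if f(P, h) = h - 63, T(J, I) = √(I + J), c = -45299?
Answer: 725392 - 45337*I*√122 ≈ 7.2539e+5 - 5.0076e+5*I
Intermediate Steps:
f(P, h) = -63 + h
(T(-133, 11) + G(16))*(c + f(170, 5²)) = (√(11 - 133) - 1*16)*(-45299 + (-63 + 5²)) = (√(-122) - 16)*(-45299 + (-63 + 25)) = (I*√122 - 16)*(-45299 - 38) = (-16 + I*√122)*(-45337) = 725392 - 45337*I*√122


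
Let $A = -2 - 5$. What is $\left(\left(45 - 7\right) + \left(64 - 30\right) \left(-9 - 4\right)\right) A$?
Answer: $2828$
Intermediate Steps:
$A = -7$ ($A = -2 - 5 = -7$)
$\left(\left(45 - 7\right) + \left(64 - 30\right) \left(-9 - 4\right)\right) A = \left(\left(45 - 7\right) + \left(64 - 30\right) \left(-9 - 4\right)\right) \left(-7\right) = \left(\left(45 - 7\right) + 34 \left(-13\right)\right) \left(-7\right) = \left(38 - 442\right) \left(-7\right) = \left(-404\right) \left(-7\right) = 2828$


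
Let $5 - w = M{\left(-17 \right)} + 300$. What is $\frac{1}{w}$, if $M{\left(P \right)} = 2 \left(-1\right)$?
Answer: $- \frac{1}{293} \approx -0.003413$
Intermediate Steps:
$M{\left(P \right)} = -2$
$w = -293$ ($w = 5 - \left(-2 + 300\right) = 5 - 298 = -293$)
$\frac{1}{w} = \frac{1}{-293} = - \frac{1}{293}$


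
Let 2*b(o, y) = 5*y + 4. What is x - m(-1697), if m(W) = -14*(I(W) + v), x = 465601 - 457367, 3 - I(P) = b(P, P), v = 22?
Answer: 67951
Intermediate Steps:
b(o, y) = 2 + 5*y/2 (b(o, y) = (5*y + 4)/2 = (4 + 5*y)/2 = 2 + 5*y/2)
I(P) = 1 - 5*P/2 (I(P) = 3 - (2 + 5*P/2) = 3 + (-2 - 5*P/2) = 1 - 5*P/2)
x = 8234
m(W) = -322 + 35*W (m(W) = -14*((1 - 5*W/2) + 22) = -14*(23 - 5*W/2) = -322 + 35*W)
x - m(-1697) = 8234 - (-322 + 35*(-1697)) = 8234 - (-322 - 59395) = 8234 - 1*(-59717) = 8234 + 59717 = 67951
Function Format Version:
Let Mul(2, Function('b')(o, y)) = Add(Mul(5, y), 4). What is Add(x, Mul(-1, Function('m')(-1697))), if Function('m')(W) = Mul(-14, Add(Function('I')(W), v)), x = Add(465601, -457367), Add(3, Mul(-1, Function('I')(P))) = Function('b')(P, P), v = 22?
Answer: 67951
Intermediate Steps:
Function('b')(o, y) = Add(2, Mul(Rational(5, 2), y)) (Function('b')(o, y) = Mul(Rational(1, 2), Add(Mul(5, y), 4)) = Mul(Rational(1, 2), Add(4, Mul(5, y))) = Add(2, Mul(Rational(5, 2), y)))
Function('I')(P) = Add(1, Mul(Rational(-5, 2), P)) (Function('I')(P) = Add(3, Mul(-1, Add(2, Mul(Rational(5, 2), P)))) = Add(3, Add(-2, Mul(Rational(-5, 2), P))) = Add(1, Mul(Rational(-5, 2), P)))
x = 8234
Function('m')(W) = Add(-322, Mul(35, W)) (Function('m')(W) = Mul(-14, Add(Add(1, Mul(Rational(-5, 2), W)), 22)) = Mul(-14, Add(23, Mul(Rational(-5, 2), W))) = Add(-322, Mul(35, W)))
Add(x, Mul(-1, Function('m')(-1697))) = Add(8234, Mul(-1, Add(-322, Mul(35, -1697)))) = Add(8234, Mul(-1, Add(-322, -59395))) = Add(8234, Mul(-1, -59717)) = Add(8234, 59717) = 67951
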